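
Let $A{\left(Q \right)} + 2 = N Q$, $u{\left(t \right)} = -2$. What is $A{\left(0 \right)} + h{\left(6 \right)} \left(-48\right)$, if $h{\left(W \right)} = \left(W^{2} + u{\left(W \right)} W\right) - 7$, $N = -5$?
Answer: $-818$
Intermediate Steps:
$A{\left(Q \right)} = -2 - 5 Q$
$h{\left(W \right)} = -7 + W^{2} - 2 W$ ($h{\left(W \right)} = \left(W^{2} - 2 W\right) - 7 = -7 + W^{2} - 2 W$)
$A{\left(0 \right)} + h{\left(6 \right)} \left(-48\right) = \left(-2 - 0\right) + \left(-7 + 6^{2} - 12\right) \left(-48\right) = \left(-2 + 0\right) + \left(-7 + 36 - 12\right) \left(-48\right) = -2 + 17 \left(-48\right) = -2 - 816 = -818$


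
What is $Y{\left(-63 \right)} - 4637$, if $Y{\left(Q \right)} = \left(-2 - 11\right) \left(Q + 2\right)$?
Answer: $-3844$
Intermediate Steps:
$Y{\left(Q \right)} = -26 - 13 Q$ ($Y{\left(Q \right)} = - 13 \left(2 + Q\right) = -26 - 13 Q$)
$Y{\left(-63 \right)} - 4637 = \left(-26 - -819\right) - 4637 = \left(-26 + 819\right) - 4637 = 793 - 4637 = -3844$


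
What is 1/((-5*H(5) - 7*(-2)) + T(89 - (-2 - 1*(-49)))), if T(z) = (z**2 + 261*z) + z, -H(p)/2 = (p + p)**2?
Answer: 1/13782 ≈ 7.2558e-5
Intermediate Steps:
H(p) = -8*p**2 (H(p) = -2*(p + p)**2 = -2*4*p**2 = -8*p**2)
T(z) = z**2 + 262*z
1/((-5*H(5) - 7*(-2)) + T(89 - (-2 - 1*(-49)))) = 1/((-(-40)*5**2 - 7*(-2)) + (89 - (-2 - 1*(-49)))*(262 + (89 - (-2 - 1*(-49))))) = 1/((-(-40)*25 + 14) + (89 - (-2 + 49))*(262 + (89 - (-2 + 49)))) = 1/((-5*(-200) + 14) + (89 - 1*47)*(262 + (89 - 1*47))) = 1/((1000 + 14) + (89 - 47)*(262 + (89 - 47))) = 1/(1014 + 42*(262 + 42)) = 1/(1014 + 42*304) = 1/(1014 + 12768) = 1/13782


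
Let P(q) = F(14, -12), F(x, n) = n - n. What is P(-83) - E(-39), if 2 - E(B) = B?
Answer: -41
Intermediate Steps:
F(x, n) = 0
P(q) = 0
E(B) = 2 - B
P(-83) - E(-39) = 0 - (2 - 1*(-39)) = 0 - (2 + 39) = 0 - 1*41 = 0 - 41 = -41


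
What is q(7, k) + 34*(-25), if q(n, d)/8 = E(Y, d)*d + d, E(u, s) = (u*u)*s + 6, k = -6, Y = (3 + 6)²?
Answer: 1888382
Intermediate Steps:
Y = 81 (Y = 9² = 81)
E(u, s) = 6 + s*u² (E(u, s) = u²*s + 6 = s*u² + 6 = 6 + s*u²)
q(n, d) = 8*d + 8*d*(6 + 6561*d) (q(n, d) = 8*((6 + d*81²)*d + d) = 8*((6 + d*6561)*d + d) = 8*((6 + 6561*d)*d + d) = 8*(d*(6 + 6561*d) + d) = 8*(d + d*(6 + 6561*d)) = 8*d + 8*d*(6 + 6561*d))
q(7, k) + 34*(-25) = 8*(-6)*(7 + 6561*(-6)) + 34*(-25) = 8*(-6)*(7 - 39366) - 850 = 8*(-6)*(-39359) - 850 = 1889232 - 850 = 1888382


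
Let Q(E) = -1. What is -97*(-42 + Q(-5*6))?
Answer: 4171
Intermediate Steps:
-97*(-42 + Q(-5*6)) = -97*(-42 - 1) = -97*(-43) = 4171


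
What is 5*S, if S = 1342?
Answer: 6710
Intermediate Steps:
5*S = 5*1342 = 6710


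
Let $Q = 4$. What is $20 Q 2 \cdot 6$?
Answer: $960$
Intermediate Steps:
$20 Q 2 \cdot 6 = 20 \cdot 4 \cdot 2 \cdot 6 = 80 \cdot 12 = 960$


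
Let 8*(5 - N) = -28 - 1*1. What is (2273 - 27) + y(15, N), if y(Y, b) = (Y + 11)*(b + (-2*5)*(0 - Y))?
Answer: 25481/4 ≈ 6370.3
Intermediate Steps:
N = 69/8 (N = 5 - (-28 - 1*1)/8 = 5 - (-28 - 1)/8 = 5 - 1/8*(-29) = 5 + 29/8 = 69/8 ≈ 8.6250)
y(Y, b) = (11 + Y)*(b + 10*Y) (y(Y, b) = (11 + Y)*(b - (-10)*Y) = (11 + Y)*(b + 10*Y))
(2273 - 27) + y(15, N) = (2273 - 27) + (10*15**2 + 11*(69/8) + 110*15 + 15*(69/8)) = 2246 + (10*225 + 759/8 + 1650 + 1035/8) = 2246 + (2250 + 759/8 + 1650 + 1035/8) = 2246 + 16497/4 = 25481/4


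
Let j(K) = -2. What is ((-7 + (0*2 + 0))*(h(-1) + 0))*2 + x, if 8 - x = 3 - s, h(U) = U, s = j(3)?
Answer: 17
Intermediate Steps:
s = -2
x = 3 (x = 8 - (3 - 1*(-2)) = 8 - (3 + 2) = 8 - 1*5 = 8 - 5 = 3)
((-7 + (0*2 + 0))*(h(-1) + 0))*2 + x = ((-7 + (0*2 + 0))*(-1 + 0))*2 + 3 = ((-7 + (0 + 0))*(-1))*2 + 3 = ((-7 + 0)*(-1))*2 + 3 = -7*(-1)*2 + 3 = 7*2 + 3 = 14 + 3 = 17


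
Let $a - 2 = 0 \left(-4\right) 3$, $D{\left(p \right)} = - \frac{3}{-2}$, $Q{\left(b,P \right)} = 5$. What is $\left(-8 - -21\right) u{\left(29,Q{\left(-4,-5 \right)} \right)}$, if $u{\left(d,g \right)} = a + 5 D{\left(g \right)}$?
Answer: $\frac{247}{2} \approx 123.5$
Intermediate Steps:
$D{\left(p \right)} = \frac{3}{2}$ ($D{\left(p \right)} = \left(-3\right) \left(- \frac{1}{2}\right) = \frac{3}{2}$)
$a = 2$ ($a = 2 + 0 \left(-4\right) 3 = 2 + 0 \cdot 3 = 2 + 0 = 2$)
$u{\left(d,g \right)} = \frac{19}{2}$ ($u{\left(d,g \right)} = 2 + 5 \cdot \frac{3}{2} = 2 + \frac{15}{2} = \frac{19}{2}$)
$\left(-8 - -21\right) u{\left(29,Q{\left(-4,-5 \right)} \right)} = \left(-8 - -21\right) \frac{19}{2} = \left(-8 + 21\right) \frac{19}{2} = 13 \cdot \frac{19}{2} = \frac{247}{2}$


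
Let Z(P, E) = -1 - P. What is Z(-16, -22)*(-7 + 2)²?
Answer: 375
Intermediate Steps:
Z(-16, -22)*(-7 + 2)² = (-1 - 1*(-16))*(-7 + 2)² = (-1 + 16)*(-5)² = 15*25 = 375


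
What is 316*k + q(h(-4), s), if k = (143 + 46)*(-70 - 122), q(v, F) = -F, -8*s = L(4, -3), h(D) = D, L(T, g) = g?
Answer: -91736067/8 ≈ -1.1467e+7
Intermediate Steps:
s = 3/8 (s = -⅛*(-3) = 3/8 ≈ 0.37500)
k = -36288 (k = 189*(-192) = -36288)
316*k + q(h(-4), s) = 316*(-36288) - 1*3/8 = -11467008 - 3/8 = -91736067/8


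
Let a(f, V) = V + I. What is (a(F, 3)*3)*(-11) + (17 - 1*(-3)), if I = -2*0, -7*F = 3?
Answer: -79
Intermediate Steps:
F = -3/7 (F = -⅐*3 = -3/7 ≈ -0.42857)
I = 0
a(f, V) = V (a(f, V) = V + 0 = V)
(a(F, 3)*3)*(-11) + (17 - 1*(-3)) = (3*3)*(-11) + (17 - 1*(-3)) = 9*(-11) + (17 + 3) = -99 + 20 = -79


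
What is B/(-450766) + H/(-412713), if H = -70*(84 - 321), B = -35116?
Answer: 167014804/4429452099 ≈ 0.037706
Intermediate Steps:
H = 16590 (H = -70*(-237) = 16590)
B/(-450766) + H/(-412713) = -35116/(-450766) + 16590/(-412713) = -35116*(-1/450766) + 16590*(-1/412713) = 17558/225383 - 790/19653 = 167014804/4429452099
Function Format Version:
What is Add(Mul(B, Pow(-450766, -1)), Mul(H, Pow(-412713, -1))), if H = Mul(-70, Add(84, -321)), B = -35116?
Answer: Rational(167014804, 4429452099) ≈ 0.037706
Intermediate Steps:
H = 16590 (H = Mul(-70, -237) = 16590)
Add(Mul(B, Pow(-450766, -1)), Mul(H, Pow(-412713, -1))) = Add(Mul(-35116, Pow(-450766, -1)), Mul(16590, Pow(-412713, -1))) = Add(Mul(-35116, Rational(-1, 450766)), Mul(16590, Rational(-1, 412713))) = Add(Rational(17558, 225383), Rational(-790, 19653)) = Rational(167014804, 4429452099)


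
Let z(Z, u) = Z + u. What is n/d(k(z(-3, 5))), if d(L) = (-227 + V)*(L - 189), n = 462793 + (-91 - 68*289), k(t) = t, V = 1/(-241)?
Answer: 53387525/5115198 ≈ 10.437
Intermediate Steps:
V = -1/241 ≈ -0.0041494
n = 443050 (n = 462793 + (-91 - 19652) = 462793 - 19743 = 443050)
d(L) = 10339812/241 - 54708*L/241 (d(L) = (-227 - 1/241)*(L - 189) = -54708*(-189 + L)/241 = 10339812/241 - 54708*L/241)
n/d(k(z(-3, 5))) = 443050/(10339812/241 - 54708*(-3 + 5)/241) = 443050/(10339812/241 - 54708/241*2) = 443050/(10339812/241 - 109416/241) = 443050/(10230396/241) = 443050*(241/10230396) = 53387525/5115198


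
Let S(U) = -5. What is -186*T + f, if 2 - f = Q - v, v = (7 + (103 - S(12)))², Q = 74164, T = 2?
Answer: -61309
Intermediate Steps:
v = 13225 (v = (7 + (103 - 1*(-5)))² = (7 + (103 + 5))² = (7 + 108)² = 115² = 13225)
f = -60937 (f = 2 - (74164 - 1*13225) = 2 - (74164 - 13225) = 2 - 1*60939 = 2 - 60939 = -60937)
-186*T + f = -186*2 - 60937 = -372 - 60937 = -61309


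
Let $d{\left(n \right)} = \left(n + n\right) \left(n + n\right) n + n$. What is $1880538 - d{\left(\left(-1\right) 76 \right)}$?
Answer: $3636518$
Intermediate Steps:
$d{\left(n \right)} = n + 4 n^{3}$ ($d{\left(n \right)} = 2 n 2 n n + n = 4 n^{2} n + n = 4 n^{3} + n = n + 4 n^{3}$)
$1880538 - d{\left(\left(-1\right) 76 \right)} = 1880538 - \left(\left(-1\right) 76 + 4 \left(\left(-1\right) 76\right)^{3}\right) = 1880538 - \left(-76 + 4 \left(-76\right)^{3}\right) = 1880538 - \left(-76 + 4 \left(-438976\right)\right) = 1880538 - \left(-76 - 1755904\right) = 1880538 - -1755980 = 1880538 + 1755980 = 3636518$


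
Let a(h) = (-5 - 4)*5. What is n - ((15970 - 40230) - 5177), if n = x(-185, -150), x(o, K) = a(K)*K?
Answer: 36187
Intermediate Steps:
a(h) = -45 (a(h) = -9*5 = -45)
x(o, K) = -45*K
n = 6750 (n = -45*(-150) = 6750)
n - ((15970 - 40230) - 5177) = 6750 - ((15970 - 40230) - 5177) = 6750 - (-24260 - 5177) = 6750 - 1*(-29437) = 6750 + 29437 = 36187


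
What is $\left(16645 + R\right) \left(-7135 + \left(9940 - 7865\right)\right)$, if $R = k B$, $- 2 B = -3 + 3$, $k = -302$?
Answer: $-84223700$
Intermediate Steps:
$B = 0$ ($B = - \frac{-3 + 3}{2} = \left(- \frac{1}{2}\right) 0 = 0$)
$R = 0$ ($R = \left(-302\right) 0 = 0$)
$\left(16645 + R\right) \left(-7135 + \left(9940 - 7865\right)\right) = \left(16645 + 0\right) \left(-7135 + \left(9940 - 7865\right)\right) = 16645 \left(-7135 + 2075\right) = 16645 \left(-5060\right) = -84223700$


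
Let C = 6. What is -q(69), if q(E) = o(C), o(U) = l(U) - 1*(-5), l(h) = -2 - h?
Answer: 3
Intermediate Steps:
o(U) = 3 - U (o(U) = (-2 - U) - 1*(-5) = (-2 - U) + 5 = 3 - U)
q(E) = -3 (q(E) = 3 - 1*6 = 3 - 6 = -3)
-q(69) = -1*(-3) = 3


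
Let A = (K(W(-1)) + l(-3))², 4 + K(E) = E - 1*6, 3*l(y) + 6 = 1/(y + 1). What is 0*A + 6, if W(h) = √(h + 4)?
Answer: 6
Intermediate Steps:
W(h) = √(4 + h)
l(y) = -2 + 1/(3*(1 + y)) (l(y) = -2 + 1/(3*(y + 1)) = -2 + 1/(3*(1 + y)))
K(E) = -10 + E (K(E) = -4 + (E - 1*6) = -4 + (E - 6) = -4 + (-6 + E) = -10 + E)
A = (-73/6 + √3)² (A = ((-10 + √(4 - 1)) + (-5 - 6*(-3))/(3*(1 - 3)))² = ((-10 + √3) + (⅓)*(-5 + 18)/(-2))² = ((-10 + √3) + (⅓)*(-½)*13)² = ((-10 + √3) - 13/6)² = (-73/6 + √3)² ≈ 108.88)
0*A + 6 = 0*(5437/36 - 73*√3/3) + 6 = 0 + 6 = 6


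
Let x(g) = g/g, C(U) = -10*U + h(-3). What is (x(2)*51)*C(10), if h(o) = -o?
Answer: -4947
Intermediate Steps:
C(U) = 3 - 10*U (C(U) = -10*U - 1*(-3) = -10*U + 3 = 3 - 10*U)
x(g) = 1
(x(2)*51)*C(10) = (1*51)*(3 - 10*10) = 51*(3 - 100) = 51*(-97) = -4947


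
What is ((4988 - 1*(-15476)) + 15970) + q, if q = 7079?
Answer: 43513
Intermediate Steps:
((4988 - 1*(-15476)) + 15970) + q = ((4988 - 1*(-15476)) + 15970) + 7079 = ((4988 + 15476) + 15970) + 7079 = (20464 + 15970) + 7079 = 36434 + 7079 = 43513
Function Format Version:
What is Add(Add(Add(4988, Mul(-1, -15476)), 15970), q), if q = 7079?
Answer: 43513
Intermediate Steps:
Add(Add(Add(4988, Mul(-1, -15476)), 15970), q) = Add(Add(Add(4988, Mul(-1, -15476)), 15970), 7079) = Add(Add(Add(4988, 15476), 15970), 7079) = Add(Add(20464, 15970), 7079) = Add(36434, 7079) = 43513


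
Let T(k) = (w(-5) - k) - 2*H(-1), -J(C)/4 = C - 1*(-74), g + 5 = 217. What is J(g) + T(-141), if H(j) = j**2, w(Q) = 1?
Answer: -1004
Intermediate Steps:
g = 212 (g = -5 + 217 = 212)
J(C) = -296 - 4*C (J(C) = -4*(C - 1*(-74)) = -4*(C + 74) = -4*(74 + C) = -296 - 4*C)
T(k) = -1 - k (T(k) = (1 - k) - 2*(-1)**2 = (1 - k) - 2*1 = (1 - k) - 2 = -1 - k)
J(g) + T(-141) = (-296 - 4*212) + (-1 - 1*(-141)) = (-296 - 848) + (-1 + 141) = -1144 + 140 = -1004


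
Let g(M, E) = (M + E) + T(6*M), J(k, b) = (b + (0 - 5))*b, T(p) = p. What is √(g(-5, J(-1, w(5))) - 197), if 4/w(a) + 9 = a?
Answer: I*√226 ≈ 15.033*I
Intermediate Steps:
w(a) = 4/(-9 + a)
J(k, b) = b*(-5 + b) (J(k, b) = (b - 5)*b = (-5 + b)*b = b*(-5 + b))
g(M, E) = E + 7*M (g(M, E) = (M + E) + 6*M = (E + M) + 6*M = E + 7*M)
√(g(-5, J(-1, w(5))) - 197) = √(((4/(-9 + 5))*(-5 + 4/(-9 + 5)) + 7*(-5)) - 197) = √(((4/(-4))*(-5 + 4/(-4)) - 35) - 197) = √(((4*(-¼))*(-5 + 4*(-¼)) - 35) - 197) = √((-(-5 - 1) - 35) - 197) = √((-1*(-6) - 35) - 197) = √((6 - 35) - 197) = √(-29 - 197) = √(-226) = I*√226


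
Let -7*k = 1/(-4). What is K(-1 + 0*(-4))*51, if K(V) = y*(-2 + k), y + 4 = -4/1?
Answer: 5610/7 ≈ 801.43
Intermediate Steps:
y = -8 (y = -4 - 4/1 = -4 - 4*1 = -4 - 4 = -8)
k = 1/28 (k = -⅐/(-4) = -⅐*(-¼) = 1/28 ≈ 0.035714)
K(V) = 110/7 (K(V) = -8*(-2 + 1/28) = -8*(-55/28) = 110/7)
K(-1 + 0*(-4))*51 = (110/7)*51 = 5610/7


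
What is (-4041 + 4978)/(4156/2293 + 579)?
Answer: 2148541/1331803 ≈ 1.6133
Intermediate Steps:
(-4041 + 4978)/(4156/2293 + 579) = 937/(4156*(1/2293) + 579) = 937/(4156/2293 + 579) = 937/(1331803/2293) = 937*(2293/1331803) = 2148541/1331803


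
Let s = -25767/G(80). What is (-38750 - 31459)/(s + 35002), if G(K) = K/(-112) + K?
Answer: -12988665/6415247 ≈ -2.0247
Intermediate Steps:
G(K) = 111*K/112 (G(K) = K*(-1/112) + K = -K/112 + K = 111*K/112)
s = -60123/185 (s = -25767/((111/112)*80) = -25767/555/7 = -25767*7/555 = -60123/185 ≈ -324.99)
(-38750 - 31459)/(s + 35002) = (-38750 - 31459)/(-60123/185 + 35002) = -70209/6415247/185 = -70209*185/6415247 = -12988665/6415247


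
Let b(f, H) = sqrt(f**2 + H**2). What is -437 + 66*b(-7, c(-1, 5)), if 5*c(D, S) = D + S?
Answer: -437 + 66*sqrt(1241)/5 ≈ 28.007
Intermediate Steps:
c(D, S) = D/5 + S/5 (c(D, S) = (D + S)/5 = D/5 + S/5)
b(f, H) = sqrt(H**2 + f**2)
-437 + 66*b(-7, c(-1, 5)) = -437 + 66*sqrt(((1/5)*(-1) + (1/5)*5)**2 + (-7)**2) = -437 + 66*sqrt((-1/5 + 1)**2 + 49) = -437 + 66*sqrt((4/5)**2 + 49) = -437 + 66*sqrt(16/25 + 49) = -437 + 66*sqrt(1241/25) = -437 + 66*(sqrt(1241)/5) = -437 + 66*sqrt(1241)/5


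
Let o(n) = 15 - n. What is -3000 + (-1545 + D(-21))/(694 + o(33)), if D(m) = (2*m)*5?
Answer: -156135/52 ≈ -3002.6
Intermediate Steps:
D(m) = 10*m
-3000 + (-1545 + D(-21))/(694 + o(33)) = -3000 + (-1545 + 10*(-21))/(694 + (15 - 1*33)) = -3000 + (-1545 - 210)/(694 + (15 - 33)) = -3000 - 1755/(694 - 18) = -3000 - 1755/676 = -3000 - 1755*1/676 = -3000 - 135/52 = -156135/52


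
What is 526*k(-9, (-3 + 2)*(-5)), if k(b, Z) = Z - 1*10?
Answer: -2630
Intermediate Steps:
k(b, Z) = -10 + Z (k(b, Z) = Z - 10 = -10 + Z)
526*k(-9, (-3 + 2)*(-5)) = 526*(-10 + (-3 + 2)*(-5)) = 526*(-10 - 1*(-5)) = 526*(-10 + 5) = 526*(-5) = -2630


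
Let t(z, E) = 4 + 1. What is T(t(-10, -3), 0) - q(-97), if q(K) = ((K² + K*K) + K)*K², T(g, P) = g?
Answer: -176145884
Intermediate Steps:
t(z, E) = 5
q(K) = K²*(K + 2*K²) (q(K) = ((K² + K²) + K)*K² = (2*K² + K)*K² = (K + 2*K²)*K² = K²*(K + 2*K²))
T(t(-10, -3), 0) - q(-97) = 5 - (-97)³*(1 + 2*(-97)) = 5 - (-912673)*(1 - 194) = 5 - (-912673)*(-193) = 5 - 1*176145889 = 5 - 176145889 = -176145884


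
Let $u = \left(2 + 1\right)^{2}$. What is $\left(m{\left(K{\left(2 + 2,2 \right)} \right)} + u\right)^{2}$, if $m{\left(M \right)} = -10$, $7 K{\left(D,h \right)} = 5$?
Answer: $1$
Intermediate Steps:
$K{\left(D,h \right)} = \frac{5}{7}$ ($K{\left(D,h \right)} = \frac{1}{7} \cdot 5 = \frac{5}{7}$)
$u = 9$ ($u = 3^{2} = 9$)
$\left(m{\left(K{\left(2 + 2,2 \right)} \right)} + u\right)^{2} = \left(-10 + 9\right)^{2} = \left(-1\right)^{2} = 1$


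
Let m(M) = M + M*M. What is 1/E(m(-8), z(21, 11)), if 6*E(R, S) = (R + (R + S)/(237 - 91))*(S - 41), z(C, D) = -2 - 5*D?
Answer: -146/133525 ≈ -0.0010934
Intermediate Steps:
m(M) = M + M**2
E(R, S) = (-41 + S)*(S/146 + 147*R/146)/6 (E(R, S) = ((R + (R + S)/(237 - 91))*(S - 41))/6 = ((R + (R + S)/146)*(-41 + S))/6 = ((R + (R + S)*(1/146))*(-41 + S))/6 = ((R + (R/146 + S/146))*(-41 + S))/6 = ((S/146 + 147*R/146)*(-41 + S))/6 = ((-41 + S)*(S/146 + 147*R/146))/6 = (-41 + S)*(S/146 + 147*R/146)/6)
1/E(m(-8), z(21, 11)) = 1/(-(-4018)*(1 - 8)/73 - 41*(-2 - 5*11)/876 + (-2 - 5*11)**2/876 + 49*(-8*(1 - 8))*(-2 - 5*11)/292) = 1/(-(-4018)*(-7)/73 - 41*(-2 - 55)/876 + (-2 - 55)**2/876 + 49*(-8*(-7))*(-2 - 55)/292) = 1/(-2009/292*56 - 41/876*(-57) + (1/876)*(-57)**2 + (49/292)*56*(-57)) = 1/(-28126/73 + 779/292 + (1/876)*3249 - 39102/73) = 1/(-28126/73 + 779/292 + 1083/292 - 39102/73) = 1/(-133525/146) = -146/133525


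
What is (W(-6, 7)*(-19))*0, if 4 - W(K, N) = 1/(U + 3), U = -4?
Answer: 0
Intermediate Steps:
W(K, N) = 5 (W(K, N) = 4 - 1/(-4 + 3) = 4 - 1/(-1) = 4 - 1*(-1) = 4 + 1 = 5)
(W(-6, 7)*(-19))*0 = (5*(-19))*0 = -95*0 = 0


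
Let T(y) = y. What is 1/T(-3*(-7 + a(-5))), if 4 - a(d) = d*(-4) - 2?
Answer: 1/63 ≈ 0.015873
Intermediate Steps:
a(d) = 6 + 4*d (a(d) = 4 - (d*(-4) - 2) = 4 - (-4*d - 2) = 4 - (-2 - 4*d) = 4 + (2 + 4*d) = 6 + 4*d)
1/T(-3*(-7 + a(-5))) = 1/(-3*(-7 + (6 + 4*(-5)))) = 1/(-3*(-7 + (6 - 20))) = 1/(-3*(-7 - 14)) = 1/(-3*(-21)) = 1/63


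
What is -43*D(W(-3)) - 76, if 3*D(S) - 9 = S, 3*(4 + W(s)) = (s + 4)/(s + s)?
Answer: -7931/54 ≈ -146.87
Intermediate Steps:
W(s) = -4 + (4 + s)/(6*s) (W(s) = -4 + ((s + 4)/(s + s))/3 = -4 + ((4 + s)/((2*s)))/3 = -4 + ((4 + s)*(1/(2*s)))/3 = -4 + ((4 + s)/(2*s))/3 = -4 + (4 + s)/(6*s))
D(S) = 3 + S/3
-43*D(W(-3)) - 76 = -43*(3 + ((⅙)*(4 - 23*(-3))/(-3))/3) - 76 = -43*(3 + ((⅙)*(-⅓)*(4 + 69))/3) - 76 = -43*(3 + ((⅙)*(-⅓)*73)/3) - 76 = -43*(3 + (⅓)*(-73/18)) - 76 = -43*(3 - 73/54) - 76 = -43*89/54 - 76 = -3827/54 - 76 = -7931/54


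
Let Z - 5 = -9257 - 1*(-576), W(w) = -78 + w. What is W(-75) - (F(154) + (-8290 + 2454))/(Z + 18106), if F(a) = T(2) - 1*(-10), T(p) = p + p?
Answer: -17524/115 ≈ -152.38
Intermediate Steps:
T(p) = 2*p
Z = -8676 (Z = 5 + (-9257 - 1*(-576)) = 5 + (-9257 + 576) = 5 - 8681 = -8676)
F(a) = 14 (F(a) = 2*2 - 1*(-10) = 4 + 10 = 14)
W(-75) - (F(154) + (-8290 + 2454))/(Z + 18106) = (-78 - 75) - (14 + (-8290 + 2454))/(-8676 + 18106) = -153 - (14 - 5836)/9430 = -153 - (-5822)/9430 = -153 - 1*(-71/115) = -153 + 71/115 = -17524/115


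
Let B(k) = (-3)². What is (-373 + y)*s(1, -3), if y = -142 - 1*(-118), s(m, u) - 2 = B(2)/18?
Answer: -1985/2 ≈ -992.50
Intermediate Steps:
B(k) = 9
s(m, u) = 5/2 (s(m, u) = 2 + 9/18 = 2 + 9*(1/18) = 2 + ½ = 5/2)
y = -24 (y = -142 + 118 = -24)
(-373 + y)*s(1, -3) = (-373 - 24)*(5/2) = -397*5/2 = -1985/2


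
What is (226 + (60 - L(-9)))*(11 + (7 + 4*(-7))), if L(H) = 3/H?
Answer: -8590/3 ≈ -2863.3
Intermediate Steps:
(226 + (60 - L(-9)))*(11 + (7 + 4*(-7))) = (226 + (60 - 3/(-9)))*(11 + (7 + 4*(-7))) = (226 + (60 - 3*(-1)/9))*(11 + (7 - 28)) = (226 + (60 - 1*(-⅓)))*(11 - 21) = (226 + (60 + ⅓))*(-10) = (226 + 181/3)*(-10) = (859/3)*(-10) = -8590/3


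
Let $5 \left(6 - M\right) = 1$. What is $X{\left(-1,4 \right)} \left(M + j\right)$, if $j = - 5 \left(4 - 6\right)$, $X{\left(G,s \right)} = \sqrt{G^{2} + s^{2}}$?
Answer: $\frac{79 \sqrt{17}}{5} \approx 65.145$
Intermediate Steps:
$M = \frac{29}{5}$ ($M = 6 - \frac{1}{5} = \frac{29}{5} \approx 5.8$)
$j = 10$ ($j = - 5 \left(4 - 6\right) = \left(-5\right) \left(-2\right) = 10$)
$X{\left(-1,4 \right)} \left(M + j\right) = \sqrt{\left(-1\right)^{2} + 4^{2}} \left(\frac{29}{5} + 10\right) = \sqrt{1 + 16} \cdot \frac{79}{5} = \sqrt{17} \cdot \frac{79}{5} = \frac{79 \sqrt{17}}{5}$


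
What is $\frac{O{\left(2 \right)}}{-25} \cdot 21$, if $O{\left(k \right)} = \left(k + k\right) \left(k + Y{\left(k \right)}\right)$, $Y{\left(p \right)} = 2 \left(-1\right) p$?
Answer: $\frac{168}{25} \approx 6.72$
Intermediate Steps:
$Y{\left(p \right)} = - 2 p$
$O{\left(k \right)} = - 2 k^{2}$ ($O{\left(k \right)} = \left(k + k\right) \left(k - 2 k\right) = 2 k \left(- k\right) = - 2 k^{2}$)
$\frac{O{\left(2 \right)}}{-25} \cdot 21 = \frac{\left(-2\right) 2^{2}}{-25} \cdot 21 = \left(-2\right) 4 \left(- \frac{1}{25}\right) 21 = \left(-8\right) \left(- \frac{1}{25}\right) 21 = \frac{8}{25} \cdot 21 = \frac{168}{25}$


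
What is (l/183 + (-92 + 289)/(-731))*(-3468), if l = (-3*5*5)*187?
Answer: 699606168/2623 ≈ 2.6672e+5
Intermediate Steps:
l = -14025 (l = -15*5*187 = -75*187 = -14025)
(l/183 + (-92 + 289)/(-731))*(-3468) = (-14025/183 + (-92 + 289)/(-731))*(-3468) = (-14025*1/183 + 197*(-1/731))*(-3468) = (-4675/61 - 197/731)*(-3468) = -3429442/44591*(-3468) = 699606168/2623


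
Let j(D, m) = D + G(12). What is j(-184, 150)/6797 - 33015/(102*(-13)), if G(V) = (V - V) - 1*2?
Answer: 74718773/3004274 ≈ 24.871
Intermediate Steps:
G(V) = -2 (G(V) = 0 - 2 = -2)
j(D, m) = -2 + D (j(D, m) = D - 2 = -2 + D)
j(-184, 150)/6797 - 33015/(102*(-13)) = (-2 - 184)/6797 - 33015/(102*(-13)) = -186*1/6797 - 33015/(-1326) = -186/6797 - 33015*(-1/1326) = -186/6797 + 11005/442 = 74718773/3004274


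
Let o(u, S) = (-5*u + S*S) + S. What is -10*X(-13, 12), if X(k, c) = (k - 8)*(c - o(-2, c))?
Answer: -32340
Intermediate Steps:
o(u, S) = S + S**2 - 5*u (o(u, S) = (-5*u + S**2) + S = (S**2 - 5*u) + S = S + S**2 - 5*u)
X(k, c) = (-10 - c**2)*(-8 + k) (X(k, c) = (k - 8)*(c - (c + c**2 - 5*(-2))) = (-8 + k)*(c - (c + c**2 + 10)) = (-8 + k)*(c - (10 + c + c**2)) = (-8 + k)*(c + (-10 - c - c**2)) = (-8 + k)*(-10 - c**2) = (-10 - c**2)*(-8 + k))
-10*X(-13, 12) = -10*(80 - 10*(-13) + 8*12**2 - 1*(-13)*12**2) = -10*(80 + 130 + 8*144 - 1*(-13)*144) = -10*(80 + 130 + 1152 + 1872) = -10*3234 = -32340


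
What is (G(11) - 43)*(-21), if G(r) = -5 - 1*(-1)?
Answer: 987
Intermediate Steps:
G(r) = -4 (G(r) = -5 + 1 = -4)
(G(11) - 43)*(-21) = (-4 - 43)*(-21) = -47*(-21) = 987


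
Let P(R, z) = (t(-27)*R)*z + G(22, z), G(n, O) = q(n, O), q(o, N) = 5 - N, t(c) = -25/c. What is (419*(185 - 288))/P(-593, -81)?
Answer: -43157/44561 ≈ -0.96849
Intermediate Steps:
G(n, O) = 5 - O
P(R, z) = 5 - z + 25*R*z/27 (P(R, z) = ((-25/(-27))*R)*z + (5 - z) = ((-25*(-1/27))*R)*z + (5 - z) = (25*R/27)*z + (5 - z) = 25*R*z/27 + (5 - z) = 5 - z + 25*R*z/27)
(419*(185 - 288))/P(-593, -81) = (419*(185 - 288))/(5 - 1*(-81) + (25/27)*(-593)*(-81)) = (419*(-103))/(5 + 81 + 44475) = -43157/44561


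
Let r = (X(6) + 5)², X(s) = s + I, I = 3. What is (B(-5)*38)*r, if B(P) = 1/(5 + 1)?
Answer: 3724/3 ≈ 1241.3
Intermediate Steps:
X(s) = 3 + s (X(s) = s + 3 = 3 + s)
B(P) = ⅙ (B(P) = 1/6 = ⅙)
r = 196 (r = ((3 + 6) + 5)² = (9 + 5)² = 14² = 196)
(B(-5)*38)*r = ((⅙)*38)*196 = (19/3)*196 = 3724/3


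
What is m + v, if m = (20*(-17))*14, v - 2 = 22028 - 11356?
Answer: 5914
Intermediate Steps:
v = 10674 (v = 2 + (22028 - 11356) = 2 + 10672 = 10674)
m = -4760 (m = -340*14 = -4760)
m + v = -4760 + 10674 = 5914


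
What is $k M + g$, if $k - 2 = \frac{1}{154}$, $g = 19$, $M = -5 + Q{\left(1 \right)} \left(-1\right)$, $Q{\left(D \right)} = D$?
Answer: $\frac{536}{77} \approx 6.961$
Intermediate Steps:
$M = -6$ ($M = -5 + 1 \left(-1\right) = -5 - 1 = -6$)
$k = \frac{309}{154}$ ($k = 2 + \frac{1}{154} = \frac{309}{154} \approx 2.0065$)
$k M + g = \frac{309}{154} \left(-6\right) + 19 = - \frac{927}{77} + 19 = \frac{536}{77}$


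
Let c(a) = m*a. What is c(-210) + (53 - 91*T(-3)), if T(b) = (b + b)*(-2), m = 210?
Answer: -45139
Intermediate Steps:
T(b) = -4*b (T(b) = (2*b)*(-2) = -4*b)
c(a) = 210*a
c(-210) + (53 - 91*T(-3)) = 210*(-210) + (53 - (-364)*(-3)) = -44100 + (53 - 91*12) = -44100 + (53 - 1092) = -44100 - 1039 = -45139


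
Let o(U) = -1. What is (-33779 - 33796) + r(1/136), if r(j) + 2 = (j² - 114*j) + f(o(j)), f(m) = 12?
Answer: -1249697743/18496 ≈ -67566.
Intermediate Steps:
r(j) = 10 + j² - 114*j (r(j) = -2 + ((j² - 114*j) + 12) = -2 + (12 + j² - 114*j) = 10 + j² - 114*j)
(-33779 - 33796) + r(1/136) = (-33779 - 33796) + (10 + (1/136)² - 114/136) = -67575 + (10 + (1/136)² - 114*1/136) = -67575 + (10 + 1/18496 - 57/68) = -67575 + 169457/18496 = -1249697743/18496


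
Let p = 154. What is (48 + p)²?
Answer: 40804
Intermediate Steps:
(48 + p)² = (48 + 154)² = 202² = 40804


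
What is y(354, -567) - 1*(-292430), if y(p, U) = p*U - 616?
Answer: 91096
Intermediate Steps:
y(p, U) = -616 + U*p (y(p, U) = U*p - 616 = -616 + U*p)
y(354, -567) - 1*(-292430) = (-616 - 567*354) - 1*(-292430) = (-616 - 200718) + 292430 = -201334 + 292430 = 91096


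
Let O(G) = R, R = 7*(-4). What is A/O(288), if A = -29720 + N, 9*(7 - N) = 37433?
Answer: 21775/18 ≈ 1209.7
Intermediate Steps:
N = -37370/9 (N = 7 - ⅑*37433 = 7 - 37433/9 = -37370/9 ≈ -4152.2)
R = -28
A = -304850/9 (A = -29720 - 37370/9 = -304850/9 ≈ -33872.)
O(G) = -28
A/O(288) = -304850/9/(-28) = -304850/9*(-1/28) = 21775/18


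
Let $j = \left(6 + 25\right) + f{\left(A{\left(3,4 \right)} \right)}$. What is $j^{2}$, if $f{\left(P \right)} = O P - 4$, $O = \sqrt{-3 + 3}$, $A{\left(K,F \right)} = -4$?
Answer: $729$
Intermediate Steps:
$O = 0$ ($O = \sqrt{0} = 0$)
$f{\left(P \right)} = -4$ ($f{\left(P \right)} = 0 P - 4 = 0 - 4 = -4$)
$j = 27$ ($j = \left(6 + 25\right) - 4 = 31 - 4 = 27$)
$j^{2} = 27^{2} = 729$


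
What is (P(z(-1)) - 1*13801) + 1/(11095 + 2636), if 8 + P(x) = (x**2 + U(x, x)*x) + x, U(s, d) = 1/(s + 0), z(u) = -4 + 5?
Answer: -189570185/13731 ≈ -13806.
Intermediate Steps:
z(u) = 1
U(s, d) = 1/s
P(x) = -7 + x + x**2 (P(x) = -8 + ((x**2 + x/x) + x) = -8 + ((x**2 + 1) + x) = -8 + ((1 + x**2) + x) = -8 + (1 + x + x**2) = -7 + x + x**2)
(P(z(-1)) - 1*13801) + 1/(11095 + 2636) = ((-7 + 1 + 1**2) - 1*13801) + 1/(11095 + 2636) = ((-7 + 1 + 1) - 13801) + 1/13731 = (-5 - 13801) + 1/13731 = -13806 + 1/13731 = -189570185/13731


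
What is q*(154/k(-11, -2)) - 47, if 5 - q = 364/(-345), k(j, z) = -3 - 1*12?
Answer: -564931/5175 ≈ -109.17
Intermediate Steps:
k(j, z) = -15 (k(j, z) = -3 - 12 = -15)
q = 2089/345 (q = 5 - 364/(-345) = 5 - 364*(-1)/345 = 5 - 1*(-364/345) = 5 + 364/345 = 2089/345 ≈ 6.0551)
q*(154/k(-11, -2)) - 47 = 2089*(154/(-15))/345 - 47 = 2089*(154*(-1/15))/345 - 47 = (2089/345)*(-154/15) - 47 = -321706/5175 - 47 = -564931/5175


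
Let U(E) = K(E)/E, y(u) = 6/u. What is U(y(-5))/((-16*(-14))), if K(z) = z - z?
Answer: 0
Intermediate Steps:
K(z) = 0
U(E) = 0 (U(E) = 0/E = 0)
U(y(-5))/((-16*(-14))) = 0/((-16*(-14))) = 0/224 = 0*(1/224) = 0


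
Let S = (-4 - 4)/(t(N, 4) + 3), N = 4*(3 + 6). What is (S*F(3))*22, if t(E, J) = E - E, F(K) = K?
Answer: -176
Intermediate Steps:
N = 36 (N = 4*9 = 36)
t(E, J) = 0
S = -8/3 (S = (-4 - 4)/(0 + 3) = -8/3 ≈ -2.6667)
(S*F(3))*22 = -8/3*3*22 = -8*22 = -176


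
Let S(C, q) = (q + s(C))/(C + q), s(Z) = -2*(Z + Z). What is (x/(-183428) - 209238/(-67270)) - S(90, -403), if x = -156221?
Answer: 420533985633/275869292020 ≈ 1.5244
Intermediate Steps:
s(Z) = -4*Z
S(C, q) = (q - 4*C)/(C + q)
(x/(-183428) - 209238/(-67270)) - S(90, -403) = (-156221/(-183428) - 209238/(-67270)) - (-403 - 4*90)/(90 - 403) = (-156221*(-1/183428) - 209238*(-1/67270)) - (-403 - 360)/(-313) = (156221/183428 + 104619/33635) - (-1)*(-763)/313 = 3492078181/881371540 - 1*763/313 = 3492078181/881371540 - 763/313 = 420533985633/275869292020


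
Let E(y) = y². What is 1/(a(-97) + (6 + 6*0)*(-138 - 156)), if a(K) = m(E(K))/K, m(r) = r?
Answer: -1/1861 ≈ -0.00053735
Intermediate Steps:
a(K) = K (a(K) = K²/K = K)
1/(a(-97) + (6 + 6*0)*(-138 - 156)) = 1/(-97 + (6 + 6*0)*(-138 - 156)) = 1/(-97 + (6 + 0)*(-294)) = 1/(-97 + 6*(-294)) = 1/(-97 - 1764) = 1/(-1861) = -1/1861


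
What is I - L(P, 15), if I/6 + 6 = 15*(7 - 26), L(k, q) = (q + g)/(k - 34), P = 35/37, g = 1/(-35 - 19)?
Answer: -115279399/66042 ≈ -1745.5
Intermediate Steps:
g = -1/54 (g = 1/(-54) = -1/54 ≈ -0.018519)
P = 35/37 (P = 35*(1/37) = 35/37 ≈ 0.94595)
L(k, q) = (-1/54 + q)/(-34 + k) (L(k, q) = (q - 1/54)/(k - 34) = (-1/54 + q)/(-34 + k))
I = -1746 (I = -36 + 6*(15*(7 - 26)) = -36 + 6*(15*(-19)) = -36 + 6*(-285) = -36 - 1710 = -1746)
I - L(P, 15) = -1746 - (-1/54 + 15)/(-34 + 35/37) = -1746 - 809/((-1223/37)*54) = -1746 - (-37)*809/(1223*54) = -1746 - 1*(-29933/66042) = -1746 + 29933/66042 = -115279399/66042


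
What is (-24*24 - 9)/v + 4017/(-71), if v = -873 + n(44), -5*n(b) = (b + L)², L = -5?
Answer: -2604043/46434 ≈ -56.081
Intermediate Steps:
n(b) = -(-5 + b)²/5 (n(b) = -(b - 5)²/5 = -(-5 + b)²/5)
v = -5886/5 (v = -873 - (-5 + 44)²/5 = -873 - ⅕*39² = -873 - ⅕*1521 = -873 - 1521/5 = -5886/5 ≈ -1177.2)
(-24*24 - 9)/v + 4017/(-71) = (-24*24 - 9)/(-5886/5) + 4017/(-71) = (-576 - 9)*(-5/5886) + 4017*(-1/71) = -585*(-5/5886) - 4017/71 = 325/654 - 4017/71 = -2604043/46434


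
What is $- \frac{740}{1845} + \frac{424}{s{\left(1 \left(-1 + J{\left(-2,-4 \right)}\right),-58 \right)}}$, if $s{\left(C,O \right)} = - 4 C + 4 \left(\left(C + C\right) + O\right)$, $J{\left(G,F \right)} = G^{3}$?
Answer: $- \frac{49030}{24723} \approx -1.9832$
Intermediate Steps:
$s{\left(C,O \right)} = 4 C + 4 O$ ($s{\left(C,O \right)} = - 4 C + 4 \left(2 C + O\right) = - 4 C + 4 \left(O + 2 C\right) = - 4 C + \left(4 O + 8 C\right) = 4 C + 4 O$)
$- \frac{740}{1845} + \frac{424}{s{\left(1 \left(-1 + J{\left(-2,-4 \right)}\right),-58 \right)}} = - \frac{740}{1845} + \frac{424}{4 \cdot 1 \left(-1 + \left(-2\right)^{3}\right) + 4 \left(-58\right)} = \left(-740\right) \frac{1}{1845} + \frac{424}{4 \cdot 1 \left(-1 - 8\right) - 232} = - \frac{148}{369} + \frac{424}{4 \cdot 1 \left(-9\right) - 232} = - \frac{148}{369} + \frac{424}{4 \left(-9\right) - 232} = - \frac{148}{369} + \frac{424}{-36 - 232} = - \frac{148}{369} + \frac{424}{-268} = - \frac{148}{369} + 424 \left(- \frac{1}{268}\right) = - \frac{148}{369} - \frac{106}{67} = - \frac{49030}{24723}$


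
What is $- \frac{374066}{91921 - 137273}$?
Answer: $\frac{187033}{22676} \approx 8.2481$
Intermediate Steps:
$- \frac{374066}{91921 - 137273} = - \frac{374066}{-45352} = \left(-374066\right) \left(- \frac{1}{45352}\right) = \frac{187033}{22676}$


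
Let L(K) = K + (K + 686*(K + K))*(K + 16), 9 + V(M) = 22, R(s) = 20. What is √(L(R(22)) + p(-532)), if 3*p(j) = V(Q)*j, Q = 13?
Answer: 2*√2219118/3 ≈ 993.11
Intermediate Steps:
V(M) = 13 (V(M) = -9 + 22 = 13)
p(j) = 13*j/3 (p(j) = (13*j)/3 = 13*j/3)
L(K) = K + 1373*K*(16 + K) (L(K) = K + (K + 686*(2*K))*(16 + K) = K + (K + 1372*K)*(16 + K) = K + (1373*K)*(16 + K) = K + 1373*K*(16 + K))
√(L(R(22)) + p(-532)) = √(20*(21969 + 1373*20) + (13/3)*(-532)) = √(20*(21969 + 27460) - 6916/3) = √(20*49429 - 6916/3) = √(988580 - 6916/3) = √(2958824/3) = 2*√2219118/3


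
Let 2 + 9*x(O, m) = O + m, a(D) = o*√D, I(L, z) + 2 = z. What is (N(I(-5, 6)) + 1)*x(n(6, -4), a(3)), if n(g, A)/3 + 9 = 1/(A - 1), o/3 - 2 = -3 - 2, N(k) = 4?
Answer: -148/9 - 5*√3 ≈ -25.105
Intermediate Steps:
I(L, z) = -2 + z
o = -9 (o = 6 + 3*(-3 - 2) = 6 + 3*(-5) = 6 - 15 = -9)
n(g, A) = -27 + 3/(-1 + A) (n(g, A) = -27 + 3/(A - 1) = -27 + 3/(-1 + A))
a(D) = -9*√D
x(O, m) = -2/9 + O/9 + m/9 (x(O, m) = -2/9 + (O + m)/9 = -2/9 + (O/9 + m/9) = -2/9 + O/9 + m/9)
(N(I(-5, 6)) + 1)*x(n(6, -4), a(3)) = (4 + 1)*(-2/9 + (3*(10 - 9*(-4))/(-1 - 4))/9 + (-9*√3)/9) = 5*(-2/9 + (3*(10 + 36)/(-5))/9 - √3) = 5*(-2/9 + (3*(-⅕)*46)/9 - √3) = 5*(-2/9 + (⅑)*(-138/5) - √3) = 5*(-2/9 - 46/15 - √3) = 5*(-148/45 - √3) = -148/9 - 5*√3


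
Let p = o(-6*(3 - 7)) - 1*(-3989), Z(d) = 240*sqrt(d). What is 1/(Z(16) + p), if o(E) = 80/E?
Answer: 3/14857 ≈ 0.00020192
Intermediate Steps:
p = 11977/3 (p = 80/((-6*(3 - 7))) - 1*(-3989) = 80/((-6*(-4))) + 3989 = 80/24 + 3989 = 80*(1/24) + 3989 = 10/3 + 3989 = 11977/3 ≈ 3992.3)
1/(Z(16) + p) = 1/(240*sqrt(16) + 11977/3) = 1/(240*4 + 11977/3) = 1/(960 + 11977/3) = 1/(14857/3) = 3/14857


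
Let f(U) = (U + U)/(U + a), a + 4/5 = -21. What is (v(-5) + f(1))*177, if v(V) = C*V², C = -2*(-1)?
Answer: 459315/52 ≈ 8833.0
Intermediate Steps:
a = -109/5 (a = -⅘ - 21 = -109/5 ≈ -21.800)
C = 2
f(U) = 2*U/(-109/5 + U) (f(U) = (U + U)/(U - 109/5) = (2*U)/(-109/5 + U) = 2*U/(-109/5 + U))
v(V) = 2*V²
(v(-5) + f(1))*177 = (2*(-5)² + 10*1/(-109 + 5*1))*177 = (2*25 + 10*1/(-109 + 5))*177 = (50 + 10*1/(-104))*177 = (50 + 10*1*(-1/104))*177 = (50 - 5/52)*177 = (2595/52)*177 = 459315/52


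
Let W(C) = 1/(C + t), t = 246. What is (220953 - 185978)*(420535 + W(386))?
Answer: 9295589781975/632 ≈ 1.4708e+10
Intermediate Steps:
W(C) = 1/(246 + C) (W(C) = 1/(C + 246) = 1/(246 + C))
(220953 - 185978)*(420535 + W(386)) = (220953 - 185978)*(420535 + 1/(246 + 386)) = 34975*(420535 + 1/632) = 34975*(265778121/632) = 9295589781975/632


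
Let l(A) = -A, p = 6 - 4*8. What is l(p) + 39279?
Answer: 39305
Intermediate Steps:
p = -26 (p = 6 - 32 = -26)
l(p) + 39279 = -1*(-26) + 39279 = 26 + 39279 = 39305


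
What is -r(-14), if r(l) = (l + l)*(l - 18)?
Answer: -896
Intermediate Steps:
r(l) = 2*l*(-18 + l) (r(l) = (2*l)*(-18 + l) = 2*l*(-18 + l))
-r(-14) = -2*(-14)*(-18 - 14) = -2*(-14)*(-32) = -1*896 = -896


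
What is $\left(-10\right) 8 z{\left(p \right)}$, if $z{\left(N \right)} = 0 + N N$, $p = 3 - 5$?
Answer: $-320$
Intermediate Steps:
$p = -2$ ($p = 3 - 5 = -2$)
$z{\left(N \right)} = N^{2}$ ($z{\left(N \right)} = 0 + N^{2} = N^{2}$)
$\left(-10\right) 8 z{\left(p \right)} = \left(-10\right) 8 \left(-2\right)^{2} = \left(-80\right) 4 = -320$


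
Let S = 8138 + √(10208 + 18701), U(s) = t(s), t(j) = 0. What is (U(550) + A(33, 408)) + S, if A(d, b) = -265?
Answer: 7873 + √28909 ≈ 8043.0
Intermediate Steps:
U(s) = 0
S = 8138 + √28909 ≈ 8308.0
(U(550) + A(33, 408)) + S = (0 - 265) + (8138 + √28909) = -265 + (8138 + √28909) = 7873 + √28909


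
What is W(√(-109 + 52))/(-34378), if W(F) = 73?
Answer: -73/34378 ≈ -0.0021235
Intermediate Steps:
W(√(-109 + 52))/(-34378) = 73/(-34378) = 73*(-1/34378) = -73/34378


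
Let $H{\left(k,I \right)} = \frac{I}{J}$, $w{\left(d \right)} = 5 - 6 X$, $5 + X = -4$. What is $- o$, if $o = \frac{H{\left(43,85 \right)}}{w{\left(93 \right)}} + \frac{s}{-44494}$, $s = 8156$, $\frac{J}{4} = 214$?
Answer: $\frac{204064317}{1123562488} \approx 0.18162$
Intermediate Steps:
$J = 856$ ($J = 4 \cdot 214 = 856$)
$X = -9$ ($X = -5 - 4 = -9$)
$w{\left(d \right)} = 59$ ($w{\left(d \right)} = 5 - -54 = 5 + 54 = 59$)
$H{\left(k,I \right)} = \frac{I}{856}$
$o = - \frac{204064317}{1123562488}$ ($o = \frac{\frac{1}{856} \cdot 85}{59} + \frac{8156}{-44494} = \frac{85}{856} \cdot \frac{1}{59} + 8156 \left(- \frac{1}{44494}\right) = \frac{85}{50504} - \frac{4078}{22247} = - \frac{204064317}{1123562488} \approx -0.18162$)
$- o = \left(-1\right) \left(- \frac{204064317}{1123562488}\right) = \frac{204064317}{1123562488}$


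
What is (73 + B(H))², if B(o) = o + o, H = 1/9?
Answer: 434281/81 ≈ 5361.5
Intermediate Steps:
H = ⅑ ≈ 0.11111
B(o) = 2*o
(73 + B(H))² = (73 + 2*(⅑))² = (73 + 2/9)² = (659/9)² = 434281/81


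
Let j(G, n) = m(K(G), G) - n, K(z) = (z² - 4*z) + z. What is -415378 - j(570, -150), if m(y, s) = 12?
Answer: -415540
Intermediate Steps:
K(z) = z² - 3*z
j(G, n) = 12 - n
-415378 - j(570, -150) = -415378 - (12 - 1*(-150)) = -415378 - (12 + 150) = -415378 - 1*162 = -415378 - 162 = -415540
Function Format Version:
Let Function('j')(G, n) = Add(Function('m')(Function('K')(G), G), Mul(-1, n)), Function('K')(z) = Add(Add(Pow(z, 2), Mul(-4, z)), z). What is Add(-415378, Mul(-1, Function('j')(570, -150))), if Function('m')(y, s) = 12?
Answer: -415540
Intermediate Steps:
Function('K')(z) = Add(Pow(z, 2), Mul(-3, z))
Function('j')(G, n) = Add(12, Mul(-1, n))
Add(-415378, Mul(-1, Function('j')(570, -150))) = Add(-415378, Mul(-1, Add(12, Mul(-1, -150)))) = Add(-415378, Mul(-1, Add(12, 150))) = Add(-415378, Mul(-1, 162)) = Add(-415378, -162) = -415540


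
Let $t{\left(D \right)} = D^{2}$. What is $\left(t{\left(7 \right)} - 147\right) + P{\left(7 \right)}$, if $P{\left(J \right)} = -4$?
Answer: $-102$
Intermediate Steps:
$\left(t{\left(7 \right)} - 147\right) + P{\left(7 \right)} = \left(7^{2} - 147\right) - 4 = \left(49 - 147\right) - 4 = -98 - 4 = -102$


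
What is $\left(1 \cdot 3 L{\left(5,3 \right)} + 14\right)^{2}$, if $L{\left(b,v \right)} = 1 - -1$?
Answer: $400$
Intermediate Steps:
$L{\left(b,v \right)} = 2$ ($L{\left(b,v \right)} = 1 + 1 = 2$)
$\left(1 \cdot 3 L{\left(5,3 \right)} + 14\right)^{2} = \left(1 \cdot 3 \cdot 2 + 14\right)^{2} = \left(3 \cdot 2 + 14\right)^{2} = \left(6 + 14\right)^{2} = 20^{2} = 400$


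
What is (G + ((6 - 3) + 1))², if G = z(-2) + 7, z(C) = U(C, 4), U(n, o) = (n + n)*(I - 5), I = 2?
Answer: 529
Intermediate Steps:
U(n, o) = -6*n (U(n, o) = (n + n)*(2 - 5) = (2*n)*(-3) = -6*n)
z(C) = -6*C
G = 19 (G = -6*(-2) + 7 = 12 + 7 = 19)
(G + ((6 - 3) + 1))² = (19 + ((6 - 3) + 1))² = (19 + (3 + 1))² = (19 + 4)² = 23² = 529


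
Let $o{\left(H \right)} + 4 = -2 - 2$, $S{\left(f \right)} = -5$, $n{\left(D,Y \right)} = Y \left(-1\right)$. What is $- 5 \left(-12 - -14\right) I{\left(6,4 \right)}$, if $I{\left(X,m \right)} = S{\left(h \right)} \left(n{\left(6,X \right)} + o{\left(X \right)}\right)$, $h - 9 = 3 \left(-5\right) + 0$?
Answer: $-700$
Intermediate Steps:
$n{\left(D,Y \right)} = - Y$
$h = -6$ ($h = 9 + \left(3 \left(-5\right) + 0\right) = 9 + \left(-15 + 0\right) = 9 - 15 = -6$)
$o{\left(H \right)} = -8$ ($o{\left(H \right)} = -4 - 4 = -8$)
$I{\left(X,m \right)} = 40 + 5 X$ ($I{\left(X,m \right)} = - 5 \left(- X - 8\right) = - 5 \left(-8 - X\right) = 40 + 5 X$)
$- 5 \left(-12 - -14\right) I{\left(6,4 \right)} = - 5 \left(-12 - -14\right) \left(40 + 5 \cdot 6\right) = - 5 \left(-12 + 14\right) \left(40 + 30\right) = \left(-5\right) 2 \cdot 70 = \left(-10\right) 70 = -700$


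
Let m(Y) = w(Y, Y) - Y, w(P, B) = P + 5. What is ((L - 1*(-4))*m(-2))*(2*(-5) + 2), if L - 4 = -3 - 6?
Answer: 40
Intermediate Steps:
L = -5 (L = 4 + (-3 - 6) = 4 - 9 = -5)
w(P, B) = 5 + P
m(Y) = 5 (m(Y) = (5 + Y) - Y = 5)
((L - 1*(-4))*m(-2))*(2*(-5) + 2) = ((-5 - 1*(-4))*5)*(2*(-5) + 2) = ((-5 + 4)*5)*(-10 + 2) = -1*5*(-8) = -5*(-8) = 40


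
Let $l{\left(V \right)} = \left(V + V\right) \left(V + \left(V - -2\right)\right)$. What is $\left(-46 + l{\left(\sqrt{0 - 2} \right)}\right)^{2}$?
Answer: $2884 - 432 i \sqrt{2} \approx 2884.0 - 610.94 i$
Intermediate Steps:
$l{\left(V \right)} = 2 V \left(2 + 2 V\right)$ ($l{\left(V \right)} = 2 V \left(V + \left(V + 2\right)\right) = 2 V \left(V + \left(2 + V\right)\right) = 2 V \left(2 + 2 V\right)$)
$\left(-46 + l{\left(\sqrt{0 - 2} \right)}\right)^{2} = \left(-46 + 4 \sqrt{0 - 2} \left(1 + \sqrt{0 - 2}\right)\right)^{2} = \left(-46 + 4 \sqrt{-2} \left(1 + \sqrt{-2}\right)\right)^{2} = \left(-46 + 4 i \sqrt{2} \left(1 + i \sqrt{2}\right)\right)^{2}$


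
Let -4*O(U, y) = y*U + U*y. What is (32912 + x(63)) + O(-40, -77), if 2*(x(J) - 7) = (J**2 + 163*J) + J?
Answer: 77059/2 ≈ 38530.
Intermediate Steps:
O(U, y) = -U*y/2 (O(U, y) = -(y*U + U*y)/4 = -(U*y + U*y)/4 = -U*y/2)
x(J) = 7 + J**2/2 + 82*J (x(J) = 7 + ((J**2 + 163*J) + J)/2 = 7 + (J**2 + 164*J)/2 = 7 + (J**2/2 + 82*J) = 7 + J**2/2 + 82*J)
(32912 + x(63)) + O(-40, -77) = (32912 + (7 + (1/2)*63**2 + 82*63)) - 1/2*(-40)*(-77) = (32912 + (7 + (1/2)*3969 + 5166)) - 1540 = (32912 + (7 + 3969/2 + 5166)) - 1540 = (32912 + 14315/2) - 1540 = 80139/2 - 1540 = 77059/2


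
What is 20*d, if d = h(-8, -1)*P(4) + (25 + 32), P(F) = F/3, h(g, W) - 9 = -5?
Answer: 3740/3 ≈ 1246.7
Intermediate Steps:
h(g, W) = 4 (h(g, W) = 9 - 5 = 4)
P(F) = F/3 (P(F) = F*(⅓) = F/3)
d = 187/3 (d = 4*((⅓)*4) + (25 + 32) = 4*(4/3) + 57 = 16/3 + 57 = 187/3 ≈ 62.333)
20*d = 20*(187/3) = 3740/3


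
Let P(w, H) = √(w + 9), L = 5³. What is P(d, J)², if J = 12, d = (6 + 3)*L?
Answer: 1134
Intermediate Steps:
L = 125
d = 1125 (d = (6 + 3)*125 = 9*125 = 1125)
P(w, H) = √(9 + w)
P(d, J)² = (√(9 + 1125))² = (√1134)² = (9*√14)² = 1134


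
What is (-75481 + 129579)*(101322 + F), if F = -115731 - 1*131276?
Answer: -7881267130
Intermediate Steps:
F = -247007 (F = -115731 - 131276 = -247007)
(-75481 + 129579)*(101322 + F) = (-75481 + 129579)*(101322 - 247007) = 54098*(-145685) = -7881267130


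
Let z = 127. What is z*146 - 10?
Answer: 18532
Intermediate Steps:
z*146 - 10 = 127*146 - 10 = 18542 - 10 = 18532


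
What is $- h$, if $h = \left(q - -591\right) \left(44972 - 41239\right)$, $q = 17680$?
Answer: $-68205643$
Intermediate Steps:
$h = 68205643$ ($h = \left(17680 - -591\right) \left(44972 - 41239\right) = \left(17680 + \left(-23218 + 23809\right)\right) 3733 = \left(17680 + 591\right) 3733 = 18271 \cdot 3733 = 68205643$)
$- h = \left(-1\right) 68205643 = -68205643$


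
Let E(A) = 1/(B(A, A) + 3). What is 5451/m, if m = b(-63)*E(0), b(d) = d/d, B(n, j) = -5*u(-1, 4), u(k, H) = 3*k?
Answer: 98118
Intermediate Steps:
B(n, j) = 15 (B(n, j) = -15*(-1) = -5*(-3) = 15)
b(d) = 1
E(A) = 1/18 (E(A) = 1/(15 + 3) = 1/18)
m = 1/18 (m = 1*(1/18) = 1/18 ≈ 0.055556)
5451/m = 5451/(1/18) = 5451*18 = 98118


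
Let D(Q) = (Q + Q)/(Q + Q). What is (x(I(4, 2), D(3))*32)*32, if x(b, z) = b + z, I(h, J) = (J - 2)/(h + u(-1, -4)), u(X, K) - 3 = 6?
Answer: 1024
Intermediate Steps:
u(X, K) = 9 (u(X, K) = 3 + 6 = 9)
D(Q) = 1 (D(Q) = (2*Q)/((2*Q)) = (2*Q)*(1/(2*Q)) = 1)
I(h, J) = (-2 + J)/(9 + h) (I(h, J) = (J - 2)/(h + 9) = (-2 + J)/(9 + h))
(x(I(4, 2), D(3))*32)*32 = (((-2 + 2)/(9 + 4) + 1)*32)*32 = ((0/13 + 1)*32)*32 = (((1/13)*0 + 1)*32)*32 = ((0 + 1)*32)*32 = (1*32)*32 = 32*32 = 1024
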